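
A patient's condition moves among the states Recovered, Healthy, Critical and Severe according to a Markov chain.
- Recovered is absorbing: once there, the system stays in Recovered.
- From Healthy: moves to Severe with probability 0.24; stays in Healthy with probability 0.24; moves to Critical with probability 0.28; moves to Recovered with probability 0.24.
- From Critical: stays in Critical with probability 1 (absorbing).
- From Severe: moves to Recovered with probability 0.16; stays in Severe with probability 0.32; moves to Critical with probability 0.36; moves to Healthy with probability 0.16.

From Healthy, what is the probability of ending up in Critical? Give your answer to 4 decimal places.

Let h(s) be the probability of absorption at Critical starting from transient state s. Then h(Critical) = 1 and h(Recovered) = 0. By first-step analysis:
h(Healthy) = 0.24·0 + 0.24·h(Healthy) + 0.28·1 + 0.24·h(Severe)
h(Severe) = 0.16·0 + 0.16·h(Healthy) + 0.36·1 + 0.32·h(Severe)
Solving: h(Healthy) = 0.5786, h(Severe) = 0.6656.
Starting from Healthy, the probability is 0.5786.

0.5786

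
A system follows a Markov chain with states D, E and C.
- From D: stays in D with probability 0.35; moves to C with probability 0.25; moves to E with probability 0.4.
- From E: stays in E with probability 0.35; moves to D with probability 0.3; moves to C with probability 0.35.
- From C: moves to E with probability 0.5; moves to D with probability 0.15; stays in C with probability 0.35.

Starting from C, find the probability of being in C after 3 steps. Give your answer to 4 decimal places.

Propagate the distribution vector 3 steps from C.
After 0 steps: (0.0000, 0.0000, 1.0000)
After 1 step: (0.1500, 0.5000, 0.3500)
After 2 steps: (0.2550, 0.4100, 0.3350)
After 3 steps: (0.2625, 0.4130, 0.3245)
P(in C after 3 steps) = 0.3245

0.3245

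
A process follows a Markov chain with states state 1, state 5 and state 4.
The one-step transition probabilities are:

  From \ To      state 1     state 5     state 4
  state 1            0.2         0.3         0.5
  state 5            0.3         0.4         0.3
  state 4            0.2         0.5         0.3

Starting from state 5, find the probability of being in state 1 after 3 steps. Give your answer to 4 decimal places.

0.2400

Propagate the distribution vector 3 steps from state 5.
After 0 steps: (0.0000, 1.0000, 0.0000)
After 1 step: (0.3000, 0.4000, 0.3000)
After 2 steps: (0.2400, 0.4000, 0.3600)
After 3 steps: (0.2400, 0.4120, 0.3480)
P(in state 1 after 3 steps) = 0.2400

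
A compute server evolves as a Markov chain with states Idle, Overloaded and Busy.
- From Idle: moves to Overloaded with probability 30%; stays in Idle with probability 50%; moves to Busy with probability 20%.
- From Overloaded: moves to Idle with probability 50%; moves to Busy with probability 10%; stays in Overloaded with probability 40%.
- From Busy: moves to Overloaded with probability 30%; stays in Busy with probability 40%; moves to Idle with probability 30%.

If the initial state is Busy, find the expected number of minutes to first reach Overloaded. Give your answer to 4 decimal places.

Let t(s) be the expected number of minutes to first reach Overloaded from state s, with t(Overloaded) = 0. Conditioning on the first minute:
t(Idle) = 1 + 0.5·t(Idle) + 0.2·t(Busy)
t(Busy) = 1 + 0.3·t(Idle) + 0.4·t(Busy)
Solving: t(Idle) = 3.3333, t(Busy) = 3.3333.
Expected minutes from Busy to Overloaded: 3.3333.

3.3333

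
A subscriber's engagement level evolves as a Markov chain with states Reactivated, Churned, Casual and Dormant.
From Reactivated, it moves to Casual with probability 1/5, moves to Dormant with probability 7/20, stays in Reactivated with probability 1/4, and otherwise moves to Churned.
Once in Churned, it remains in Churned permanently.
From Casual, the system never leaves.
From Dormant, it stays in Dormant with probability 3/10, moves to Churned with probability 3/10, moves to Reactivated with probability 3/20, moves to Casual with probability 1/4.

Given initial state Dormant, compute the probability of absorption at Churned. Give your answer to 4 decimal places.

0.5397

Let h(s) be the probability of absorption at Churned starting from transient state s. Then h(Churned) = 1 and h(Casual) = 0. By first-step analysis:
h(Reactivated) = 0.25·h(Reactivated) + 0.2·1 + 0.2·0 + 0.35·h(Dormant)
h(Dormant) = 0.15·h(Reactivated) + 0.3·1 + 0.25·0 + 0.3·h(Dormant)
Solving: h(Reactivated) = 0.5185, h(Dormant) = 0.5397.
Starting from Dormant, the probability is 0.5397.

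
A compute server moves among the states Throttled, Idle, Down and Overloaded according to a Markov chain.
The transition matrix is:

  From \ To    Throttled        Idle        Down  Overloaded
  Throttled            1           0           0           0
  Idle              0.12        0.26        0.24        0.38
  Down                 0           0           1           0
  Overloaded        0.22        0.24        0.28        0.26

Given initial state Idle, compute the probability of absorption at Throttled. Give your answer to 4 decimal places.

Let h(s) be the probability of absorption at Throttled starting from transient state s. Then h(Throttled) = 1 and h(Down) = 0. By first-step analysis:
h(Idle) = 0.12·1 + 0.26·h(Idle) + 0.24·0 + 0.38·h(Overloaded)
h(Overloaded) = 0.22·1 + 0.24·h(Idle) + 0.28·0 + 0.26·h(Overloaded)
Solving: h(Idle) = 0.3777, h(Overloaded) = 0.4198.
Starting from Idle, the probability is 0.3777.

0.3777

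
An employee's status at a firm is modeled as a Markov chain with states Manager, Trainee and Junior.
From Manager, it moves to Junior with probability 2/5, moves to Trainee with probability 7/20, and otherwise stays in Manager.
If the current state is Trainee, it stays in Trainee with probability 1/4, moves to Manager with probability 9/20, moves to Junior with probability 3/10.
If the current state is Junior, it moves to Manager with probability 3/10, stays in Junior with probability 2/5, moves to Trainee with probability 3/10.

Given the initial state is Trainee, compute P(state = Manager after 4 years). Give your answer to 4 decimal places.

0.3285

Propagate the distribution vector 4 years from Trainee.
After 0 years: (0.0000, 1.0000, 0.0000)
After 1 year: (0.4500, 0.2500, 0.3000)
After 2 years: (0.3150, 0.3100, 0.3750)
After 3 years: (0.3308, 0.3003, 0.3690)
After 4 years: (0.3285, 0.3015, 0.3700)
P(in Manager after 4 years) = 0.3285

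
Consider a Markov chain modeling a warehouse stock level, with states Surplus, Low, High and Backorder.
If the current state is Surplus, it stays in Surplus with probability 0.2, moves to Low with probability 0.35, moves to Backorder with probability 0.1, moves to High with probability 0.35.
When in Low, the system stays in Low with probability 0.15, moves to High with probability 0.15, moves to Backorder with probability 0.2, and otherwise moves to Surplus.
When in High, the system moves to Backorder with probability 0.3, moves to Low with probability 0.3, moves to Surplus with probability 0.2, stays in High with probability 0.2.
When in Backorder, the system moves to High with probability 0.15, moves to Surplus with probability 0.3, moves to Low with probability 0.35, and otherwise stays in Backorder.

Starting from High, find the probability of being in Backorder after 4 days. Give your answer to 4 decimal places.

Propagate the distribution vector 4 days from High.
After 0 days: (0.0000, 0.0000, 1.0000, 0.0000)
After 1 day: (0.2000, 0.3000, 0.2000, 0.3000)
After 2 days: (0.3200, 0.2800, 0.2000, 0.2000)
After 3 days: (0.3040, 0.2840, 0.2240, 0.1880)
After 4 days: (0.3040, 0.2820, 0.2220, 0.1920)
P(in Backorder after 4 days) = 0.1920

0.1920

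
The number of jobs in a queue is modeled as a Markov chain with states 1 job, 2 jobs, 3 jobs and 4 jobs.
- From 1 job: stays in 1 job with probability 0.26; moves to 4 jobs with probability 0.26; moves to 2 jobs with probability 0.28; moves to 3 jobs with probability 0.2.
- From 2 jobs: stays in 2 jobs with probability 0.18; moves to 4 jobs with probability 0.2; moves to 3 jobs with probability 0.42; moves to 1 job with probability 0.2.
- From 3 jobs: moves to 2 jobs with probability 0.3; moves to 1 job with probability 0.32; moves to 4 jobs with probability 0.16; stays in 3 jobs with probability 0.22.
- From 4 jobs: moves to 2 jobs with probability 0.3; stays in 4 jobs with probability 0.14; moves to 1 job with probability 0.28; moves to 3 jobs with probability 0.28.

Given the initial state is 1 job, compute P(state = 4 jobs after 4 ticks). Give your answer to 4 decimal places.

Propagate the distribution vector 4 ticks from 1 job.
After 0 ticks: (1.0000, 0.0000, 0.0000, 0.0000)
After 1 tick: (0.2600, 0.2800, 0.2000, 0.2600)
After 2 ticks: (0.2604, 0.2612, 0.2864, 0.1920)
After 3 ticks: (0.2654, 0.2634, 0.2786, 0.1926)
After 4 ticks: (0.2648, 0.2631, 0.2789, 0.1932)
P(in 4 jobs after 4 ticks) = 0.1932

0.1932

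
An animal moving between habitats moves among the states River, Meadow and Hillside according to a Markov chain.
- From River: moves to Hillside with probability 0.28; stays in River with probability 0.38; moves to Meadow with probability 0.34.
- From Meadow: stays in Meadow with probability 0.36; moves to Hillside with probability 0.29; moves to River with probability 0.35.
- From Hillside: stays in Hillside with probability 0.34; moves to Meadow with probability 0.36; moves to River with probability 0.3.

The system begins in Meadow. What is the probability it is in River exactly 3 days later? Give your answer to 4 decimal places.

0.3453

Propagate the distribution vector 3 days from Meadow.
After 0 days: (0.0000, 1.0000, 0.0000)
After 1 day: (0.3500, 0.3600, 0.2900)
After 2 days: (0.3460, 0.3530, 0.3010)
After 3 days: (0.3453, 0.3531, 0.3016)
P(in River after 3 days) = 0.3453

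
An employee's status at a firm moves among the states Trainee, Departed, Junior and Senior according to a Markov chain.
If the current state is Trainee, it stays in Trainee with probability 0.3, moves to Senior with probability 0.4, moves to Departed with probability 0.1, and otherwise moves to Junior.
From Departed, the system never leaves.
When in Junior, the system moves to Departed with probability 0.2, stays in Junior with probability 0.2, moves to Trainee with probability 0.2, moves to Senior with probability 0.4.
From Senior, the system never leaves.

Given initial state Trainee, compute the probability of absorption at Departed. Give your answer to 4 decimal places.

0.2308

Let h(s) be the probability of absorption at Departed starting from transient state s. Then h(Departed) = 1 and h(Senior) = 0. By first-step analysis:
h(Trainee) = 0.3·h(Trainee) + 0.1·1 + 0.2·h(Junior) + 0.4·0
h(Junior) = 0.2·h(Trainee) + 0.2·1 + 0.2·h(Junior) + 0.4·0
Solving: h(Trainee) = 0.2308, h(Junior) = 0.3077.
Starting from Trainee, the probability is 0.2308.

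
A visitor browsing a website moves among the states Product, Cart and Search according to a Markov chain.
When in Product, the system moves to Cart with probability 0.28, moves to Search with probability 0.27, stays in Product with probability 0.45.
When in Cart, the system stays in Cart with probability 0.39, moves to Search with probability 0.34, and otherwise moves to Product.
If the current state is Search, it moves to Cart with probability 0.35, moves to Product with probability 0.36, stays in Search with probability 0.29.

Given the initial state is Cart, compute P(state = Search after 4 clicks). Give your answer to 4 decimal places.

Propagate the distribution vector 4 clicks from Cart.
After 0 clicks: (0.0000, 1.0000, 0.0000)
After 1 click: (0.2700, 0.3900, 0.3400)
After 2 clicks: (0.3492, 0.3467, 0.3041)
After 3 clicks: (0.3602, 0.3394, 0.3004)
After 4 clicks: (0.3619, 0.3384, 0.2998)
P(in Search after 4 clicks) = 0.2998

0.2998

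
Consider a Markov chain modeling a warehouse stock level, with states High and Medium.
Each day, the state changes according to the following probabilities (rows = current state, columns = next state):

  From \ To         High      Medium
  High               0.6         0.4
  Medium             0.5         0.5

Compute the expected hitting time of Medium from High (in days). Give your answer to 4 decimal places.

2.5000

Let t(s) be the expected number of days to first reach Medium from state s, with t(Medium) = 0. Conditioning on the first day:
t(High) = 1 + 0.6·t(High)
Solving: t(High) = 2.5000.
Expected days from High to Medium: 2.5000.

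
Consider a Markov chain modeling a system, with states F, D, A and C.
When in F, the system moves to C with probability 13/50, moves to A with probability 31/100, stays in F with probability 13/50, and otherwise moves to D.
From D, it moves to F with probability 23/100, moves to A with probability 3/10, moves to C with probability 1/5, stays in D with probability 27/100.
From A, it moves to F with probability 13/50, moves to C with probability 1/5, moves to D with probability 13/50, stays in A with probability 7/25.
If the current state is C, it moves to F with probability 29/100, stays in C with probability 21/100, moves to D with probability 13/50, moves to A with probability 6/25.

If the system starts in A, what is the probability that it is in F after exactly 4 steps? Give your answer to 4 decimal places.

Propagate the distribution vector 4 steps from A.
After 0 steps: (0.0000, 0.0000, 1.0000, 0.0000)
After 1 step: (0.2600, 0.2600, 0.2800, 0.2000)
After 2 steps: (0.2582, 0.2392, 0.2850, 0.2176)
After 3 steps: (0.2594, 0.2392, 0.2838, 0.2177)
After 4 steps: (0.2594, 0.2390, 0.2839, 0.2177)
P(in F after 4 steps) = 0.2594

0.2594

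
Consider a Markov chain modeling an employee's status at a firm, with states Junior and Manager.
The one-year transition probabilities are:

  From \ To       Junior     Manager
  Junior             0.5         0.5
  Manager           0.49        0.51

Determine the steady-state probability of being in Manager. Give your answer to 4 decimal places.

Let the stationary distribution be π with π = πP and π_1 + π_2 = 1.
π_1 = 0.5·π_1 + 0.49·π_2
Solving with the normalization constraint gives π = (0.4949, 0.5051).
So the stationary probability of Manager is 0.5051.

0.5051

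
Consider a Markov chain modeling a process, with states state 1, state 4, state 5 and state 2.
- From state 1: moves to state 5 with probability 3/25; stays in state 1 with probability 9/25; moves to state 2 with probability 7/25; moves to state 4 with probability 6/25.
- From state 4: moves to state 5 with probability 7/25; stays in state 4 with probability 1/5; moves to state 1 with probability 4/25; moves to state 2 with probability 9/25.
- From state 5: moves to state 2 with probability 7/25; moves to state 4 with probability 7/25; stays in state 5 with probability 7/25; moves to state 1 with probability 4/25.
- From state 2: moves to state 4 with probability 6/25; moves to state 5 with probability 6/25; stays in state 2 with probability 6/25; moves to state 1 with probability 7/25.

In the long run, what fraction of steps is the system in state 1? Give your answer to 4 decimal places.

0.2431

Let the stationary distribution be π with π = πP and π_1 + π_2 + π_3 + π_4 = 1.
π_1 = 0.36·π_1 + 0.16·π_2 + 0.16·π_3 + 0.28·π_4
π_2 = 0.24·π_1 + 0.2·π_2 + 0.28·π_3 + 0.24·π_4
π_3 = 0.12·π_1 + 0.28·π_2 + 0.28·π_3 + 0.24·π_4
Solving with the normalization constraint gives π = (0.2431, 0.2396, 0.2296, 0.2877).
So the stationary probability of state 1 is 0.2431.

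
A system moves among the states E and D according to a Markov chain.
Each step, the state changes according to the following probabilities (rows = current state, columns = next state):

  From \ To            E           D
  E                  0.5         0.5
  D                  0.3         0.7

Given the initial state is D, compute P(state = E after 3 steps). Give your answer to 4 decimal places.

Propagate the distribution vector 3 steps from D.
After 0 steps: (0.0000, 1.0000)
After 1 step: (0.3000, 0.7000)
After 2 steps: (0.3600, 0.6400)
After 3 steps: (0.3720, 0.6280)
P(in E after 3 steps) = 0.3720

0.3720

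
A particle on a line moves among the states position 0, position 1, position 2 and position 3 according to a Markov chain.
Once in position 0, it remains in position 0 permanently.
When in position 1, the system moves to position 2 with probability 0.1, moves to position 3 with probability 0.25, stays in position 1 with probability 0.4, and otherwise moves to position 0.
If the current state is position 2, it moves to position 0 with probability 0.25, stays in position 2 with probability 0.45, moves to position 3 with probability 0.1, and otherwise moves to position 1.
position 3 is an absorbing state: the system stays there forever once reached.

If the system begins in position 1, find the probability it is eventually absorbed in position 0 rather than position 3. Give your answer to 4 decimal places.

Let h(s) be the probability of absorption at position 0 starting from transient state s. Then h(position 0) = 1 and h(position 3) = 0. By first-step analysis:
h(position 1) = 0.25·1 + 0.4·h(position 1) + 0.1·h(position 2) + 0.25·0
h(position 2) = 0.25·1 + 0.2·h(position 1) + 0.45·h(position 2) + 0.1·0
Solving: h(position 1) = 0.5242, h(position 2) = 0.6452.
Starting from position 1, the probability is 0.5242.

0.5242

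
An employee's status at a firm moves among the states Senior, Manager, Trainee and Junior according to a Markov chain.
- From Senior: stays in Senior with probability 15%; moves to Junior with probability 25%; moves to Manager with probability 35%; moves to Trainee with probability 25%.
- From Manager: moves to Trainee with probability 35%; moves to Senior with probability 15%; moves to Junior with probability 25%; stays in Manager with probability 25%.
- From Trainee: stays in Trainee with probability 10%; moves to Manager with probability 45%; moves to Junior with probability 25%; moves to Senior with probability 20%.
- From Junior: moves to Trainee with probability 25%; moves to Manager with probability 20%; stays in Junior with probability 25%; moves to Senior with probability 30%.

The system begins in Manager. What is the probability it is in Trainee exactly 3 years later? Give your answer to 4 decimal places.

Propagate the distribution vector 3 years from Manager.
After 0 years: (0.0000, 1.0000, 0.0000, 0.0000)
After 1 year: (0.1500, 0.2500, 0.3500, 0.2500)
After 2 years: (0.2050, 0.3225, 0.2225, 0.2500)
After 3 years: (0.1986, 0.3025, 0.2489, 0.2500)
P(in Trainee after 3 years) = 0.2489

0.2489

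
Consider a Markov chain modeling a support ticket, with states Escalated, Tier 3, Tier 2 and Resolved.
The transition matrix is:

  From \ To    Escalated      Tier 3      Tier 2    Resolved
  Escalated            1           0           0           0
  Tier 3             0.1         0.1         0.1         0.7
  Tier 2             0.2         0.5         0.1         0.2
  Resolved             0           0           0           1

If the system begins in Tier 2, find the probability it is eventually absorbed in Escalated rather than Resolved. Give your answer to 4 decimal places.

Let h(s) be the probability of absorption at Escalated starting from transient state s. Then h(Escalated) = 1 and h(Resolved) = 0. By first-step analysis:
h(Tier 3) = 0.1·1 + 0.1·h(Tier 3) + 0.1·h(Tier 2) + 0.7·0
h(Tier 2) = 0.2·1 + 0.5·h(Tier 3) + 0.1·h(Tier 2) + 0.2·0
Solving: h(Tier 3) = 0.1447, h(Tier 2) = 0.3026.
Starting from Tier 2, the probability is 0.3026.

0.3026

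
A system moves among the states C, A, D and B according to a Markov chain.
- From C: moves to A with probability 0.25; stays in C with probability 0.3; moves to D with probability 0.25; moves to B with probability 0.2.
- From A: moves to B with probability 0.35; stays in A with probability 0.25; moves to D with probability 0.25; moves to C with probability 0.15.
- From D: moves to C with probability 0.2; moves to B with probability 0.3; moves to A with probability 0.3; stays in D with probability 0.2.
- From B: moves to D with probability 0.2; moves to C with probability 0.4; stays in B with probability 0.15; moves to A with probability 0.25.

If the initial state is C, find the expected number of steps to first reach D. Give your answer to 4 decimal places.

4.1895

Let t(s) be the expected number of steps to first reach D from state s, with t(D) = 0. Conditioning on the first step:
t(C) = 1 + 0.3·t(C) + 0.25·t(A) + 0.2·t(B)
t(A) = 1 + 0.15·t(C) + 0.25·t(A) + 0.35·t(B)
t(B) = 1 + 0.4·t(C) + 0.25·t(A) + 0.15·t(B)
Solving: t(C) = 4.1895, t(A) = 4.2195, t(B) = 4.3890.
Expected steps from C to D: 4.1895.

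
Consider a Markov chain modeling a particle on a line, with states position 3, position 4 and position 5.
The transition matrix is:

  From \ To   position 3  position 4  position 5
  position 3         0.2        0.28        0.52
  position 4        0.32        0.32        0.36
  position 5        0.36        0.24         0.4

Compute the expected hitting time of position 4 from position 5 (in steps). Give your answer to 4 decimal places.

3.9617

Let t(s) be the expected number of steps to first reach position 4 from state s, with t(position 4) = 0. Conditioning on the first step:
t(position 3) = 1 + 0.2·t(position 3) + 0.52·t(position 5)
t(position 5) = 1 + 0.36·t(position 3) + 0.4·t(position 5)
Solving: t(position 3) = 3.8251, t(position 5) = 3.9617.
Expected steps from position 5 to position 4: 3.9617.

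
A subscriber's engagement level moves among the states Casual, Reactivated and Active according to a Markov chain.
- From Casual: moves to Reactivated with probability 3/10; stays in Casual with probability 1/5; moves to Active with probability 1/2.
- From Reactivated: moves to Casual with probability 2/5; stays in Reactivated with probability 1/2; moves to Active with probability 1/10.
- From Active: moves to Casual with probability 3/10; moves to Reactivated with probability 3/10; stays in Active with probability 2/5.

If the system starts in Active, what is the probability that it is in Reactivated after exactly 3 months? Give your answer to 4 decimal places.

0.3720

Propagate the distribution vector 3 months from Active.
After 0 months: (0.0000, 0.0000, 1.0000)
After 1 month: (0.3000, 0.3000, 0.4000)
After 2 months: (0.3000, 0.3600, 0.3400)
After 3 months: (0.3060, 0.3720, 0.3220)
P(in Reactivated after 3 months) = 0.3720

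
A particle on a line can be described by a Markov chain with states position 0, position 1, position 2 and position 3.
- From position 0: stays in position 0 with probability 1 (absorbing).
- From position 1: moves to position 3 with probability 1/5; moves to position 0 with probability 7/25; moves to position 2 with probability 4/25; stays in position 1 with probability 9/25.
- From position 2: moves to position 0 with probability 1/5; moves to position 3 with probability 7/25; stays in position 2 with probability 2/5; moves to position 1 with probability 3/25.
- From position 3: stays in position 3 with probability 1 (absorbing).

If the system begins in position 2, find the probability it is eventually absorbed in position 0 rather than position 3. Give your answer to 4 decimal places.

0.4430

Let h(s) be the probability of absorption at position 0 starting from transient state s. Then h(position 0) = 1 and h(position 3) = 0. By first-step analysis:
h(position 1) = 0.28·1 + 0.36·h(position 1) + 0.16·h(position 2) + 0.2·0
h(position 2) = 0.2·1 + 0.12·h(position 1) + 0.4·h(position 2) + 0.28·0
Solving: h(position 1) = 0.5482, h(position 2) = 0.4430.
Starting from position 2, the probability is 0.4430.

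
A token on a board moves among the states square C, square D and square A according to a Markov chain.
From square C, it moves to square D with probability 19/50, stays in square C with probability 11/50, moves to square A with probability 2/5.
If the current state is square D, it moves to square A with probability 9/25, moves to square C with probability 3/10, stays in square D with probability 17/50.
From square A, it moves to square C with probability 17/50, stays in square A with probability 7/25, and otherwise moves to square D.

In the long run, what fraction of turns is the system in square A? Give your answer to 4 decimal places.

0.3441

Let the stationary distribution be π with π = πP and π_1 + π_2 + π_3 = 1.
π_1 = 0.22·π_1 + 0.3·π_2 + 0.34·π_3
π_2 = 0.38·π_1 + 0.34·π_2 + 0.38·π_3
Solving with the normalization constraint gives π = (0.2905, 0.3654, 0.3441).
So the stationary probability of square A is 0.3441.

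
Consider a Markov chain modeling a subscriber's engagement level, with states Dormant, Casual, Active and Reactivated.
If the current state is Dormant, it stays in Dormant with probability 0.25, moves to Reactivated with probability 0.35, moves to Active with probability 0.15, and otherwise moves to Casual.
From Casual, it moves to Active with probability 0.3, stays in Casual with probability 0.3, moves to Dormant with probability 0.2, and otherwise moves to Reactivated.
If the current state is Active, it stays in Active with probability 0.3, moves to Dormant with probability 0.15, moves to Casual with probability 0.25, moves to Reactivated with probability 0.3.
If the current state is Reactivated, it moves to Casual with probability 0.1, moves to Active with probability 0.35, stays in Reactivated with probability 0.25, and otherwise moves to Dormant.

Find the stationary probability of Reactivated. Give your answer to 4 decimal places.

Let the stationary distribution be π with π = πP and π_1 + π_2 + π_3 + π_4 = 1.
π_1 = 0.25·π_1 + 0.2·π_2 + 0.15·π_3 + 0.3·π_4
π_2 = 0.25·π_1 + 0.3·π_2 + 0.25·π_3 + 0.1·π_4
π_3 = 0.15·π_1 + 0.3·π_2 + 0.3·π_3 + 0.35·π_4
Solving with the normalization constraint gives π = (0.2248, 0.2197, 0.2801, 0.2755).
So the stationary probability of Reactivated is 0.2755.

0.2755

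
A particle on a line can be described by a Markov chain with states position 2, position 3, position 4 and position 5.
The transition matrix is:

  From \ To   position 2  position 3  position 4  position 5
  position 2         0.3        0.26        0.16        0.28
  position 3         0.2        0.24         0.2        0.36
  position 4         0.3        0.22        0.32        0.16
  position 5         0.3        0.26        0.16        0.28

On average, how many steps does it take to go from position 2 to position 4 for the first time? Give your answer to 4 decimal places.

Let t(s) be the expected number of steps to first reach position 4 from state s, with t(position 4) = 0. Conditioning on the first step:
t(position 2) = 1 + 0.3·t(position 2) + 0.26·t(position 3) + 0.28·t(position 5)
t(position 3) = 1 + 0.2·t(position 2) + 0.24·t(position 3) + 0.36·t(position 5)
t(position 5) = 1 + 0.3·t(position 2) + 0.26·t(position 3) + 0.28·t(position 5)
Solving: t(position 2) = 5.8756, t(position 3) = 5.6452, t(position 5) = 5.8756.
Expected steps from position 2 to position 4: 5.8756.

5.8756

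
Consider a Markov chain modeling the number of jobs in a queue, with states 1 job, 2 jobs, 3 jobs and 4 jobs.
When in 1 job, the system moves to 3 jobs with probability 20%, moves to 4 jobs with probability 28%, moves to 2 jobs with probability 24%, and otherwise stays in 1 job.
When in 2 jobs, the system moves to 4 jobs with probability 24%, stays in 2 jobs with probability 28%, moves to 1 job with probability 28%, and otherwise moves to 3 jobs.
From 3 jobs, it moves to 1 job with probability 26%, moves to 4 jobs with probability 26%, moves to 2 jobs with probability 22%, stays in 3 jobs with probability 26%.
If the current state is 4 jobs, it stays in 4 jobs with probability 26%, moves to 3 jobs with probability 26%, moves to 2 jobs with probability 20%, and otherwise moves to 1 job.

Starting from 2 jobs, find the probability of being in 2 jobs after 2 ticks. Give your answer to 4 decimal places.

0.2376

Propagate the distribution vector 2 ticks from 2 jobs.
After 0 ticks: (0.0000, 1.0000, 0.0000, 0.0000)
After 1 tick: (0.2800, 0.2800, 0.2000, 0.2400)
After 2 ticks: (0.2760, 0.2376, 0.2264, 0.2600)
P(in 2 jobs after 2 ticks) = 0.2376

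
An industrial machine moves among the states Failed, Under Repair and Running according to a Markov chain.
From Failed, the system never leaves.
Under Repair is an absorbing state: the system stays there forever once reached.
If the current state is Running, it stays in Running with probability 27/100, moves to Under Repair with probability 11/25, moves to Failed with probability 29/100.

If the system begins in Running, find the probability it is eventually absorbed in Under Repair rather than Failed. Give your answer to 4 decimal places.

0.6027

Let h(s) be the probability of absorption at Under Repair starting from transient state s. Then h(Under Repair) = 1 and h(Failed) = 0. By first-step analysis:
h(Running) = 0.29·0 + 0.44·1 + 0.27·h(Running)
Solving: h(Running) = 0.6027.
Starting from Running, the probability is 0.6027.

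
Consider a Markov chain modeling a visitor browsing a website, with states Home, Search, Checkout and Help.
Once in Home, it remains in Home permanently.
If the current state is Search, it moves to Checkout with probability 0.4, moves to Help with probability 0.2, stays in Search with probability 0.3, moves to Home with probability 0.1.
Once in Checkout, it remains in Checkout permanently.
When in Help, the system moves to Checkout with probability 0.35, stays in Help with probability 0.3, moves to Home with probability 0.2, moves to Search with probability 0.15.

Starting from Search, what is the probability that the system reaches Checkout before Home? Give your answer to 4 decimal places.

0.7609

Let h(s) be the probability of absorption at Checkout starting from transient state s. Then h(Checkout) = 1 and h(Home) = 0. By first-step analysis:
h(Search) = 0.1·0 + 0.3·h(Search) + 0.4·1 + 0.2·h(Help)
h(Help) = 0.2·0 + 0.15·h(Search) + 0.35·1 + 0.3·h(Help)
Solving: h(Search) = 0.7609, h(Help) = 0.6630.
Starting from Search, the probability is 0.7609.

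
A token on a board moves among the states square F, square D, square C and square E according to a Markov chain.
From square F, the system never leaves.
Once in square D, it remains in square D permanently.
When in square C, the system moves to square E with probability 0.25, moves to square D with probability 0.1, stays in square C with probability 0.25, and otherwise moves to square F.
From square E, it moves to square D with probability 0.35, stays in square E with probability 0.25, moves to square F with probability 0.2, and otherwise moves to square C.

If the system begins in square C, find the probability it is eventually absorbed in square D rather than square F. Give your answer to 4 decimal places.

Let h(s) be the probability of absorption at square D starting from transient state s. Then h(square D) = 1 and h(square F) = 0. By first-step analysis:
h(square C) = 0.4·0 + 0.1·1 + 0.25·h(square C) + 0.25·h(square E)
h(square E) = 0.2·0 + 0.35·1 + 0.2·h(square C) + 0.25·h(square E)
Solving: h(square C) = 0.3171, h(square E) = 0.5512.
Starting from square C, the probability is 0.3171.

0.3171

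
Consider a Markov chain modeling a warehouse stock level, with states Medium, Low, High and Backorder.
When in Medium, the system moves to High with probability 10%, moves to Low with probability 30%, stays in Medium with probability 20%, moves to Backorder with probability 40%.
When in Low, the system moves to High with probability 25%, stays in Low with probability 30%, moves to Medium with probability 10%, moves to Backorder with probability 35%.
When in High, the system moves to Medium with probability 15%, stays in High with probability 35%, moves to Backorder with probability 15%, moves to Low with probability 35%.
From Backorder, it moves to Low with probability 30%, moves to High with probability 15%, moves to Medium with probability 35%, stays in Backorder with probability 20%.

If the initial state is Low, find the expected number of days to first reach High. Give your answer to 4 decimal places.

5.2911

Let t(s) be the expected number of days to first reach High from state s, with t(High) = 0. Conditioning on the first day:
t(Medium) = 1 + 0.2·t(Medium) + 0.3·t(Low) + 0.4·t(Backorder)
t(Low) = 1 + 0.1·t(Medium) + 0.3·t(Low) + 0.35·t(Backorder)
t(Backorder) = 1 + 0.35·t(Medium) + 0.3·t(Low) + 0.2·t(Backorder)
Solving: t(Medium) = 6.2096, t(Low) = 5.2911, t(Backorder) = 5.9508.
Expected days from Low to High: 5.2911.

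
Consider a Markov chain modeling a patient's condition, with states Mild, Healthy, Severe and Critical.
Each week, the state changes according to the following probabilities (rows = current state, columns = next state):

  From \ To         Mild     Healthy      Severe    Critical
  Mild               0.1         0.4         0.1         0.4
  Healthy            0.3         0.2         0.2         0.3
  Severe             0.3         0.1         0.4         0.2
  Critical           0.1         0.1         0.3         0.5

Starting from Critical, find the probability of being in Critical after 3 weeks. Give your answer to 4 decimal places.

Propagate the distribution vector 3 weeks from Critical.
After 0 weeks: (0.0000, 0.0000, 0.0000, 1.0000)
After 1 week: (0.1000, 0.1000, 0.3000, 0.5000)
After 2 weeks: (0.1800, 0.1400, 0.3000, 0.3800)
After 3 weeks: (0.1880, 0.1680, 0.2800, 0.3640)
P(in Critical after 3 weeks) = 0.3640

0.3640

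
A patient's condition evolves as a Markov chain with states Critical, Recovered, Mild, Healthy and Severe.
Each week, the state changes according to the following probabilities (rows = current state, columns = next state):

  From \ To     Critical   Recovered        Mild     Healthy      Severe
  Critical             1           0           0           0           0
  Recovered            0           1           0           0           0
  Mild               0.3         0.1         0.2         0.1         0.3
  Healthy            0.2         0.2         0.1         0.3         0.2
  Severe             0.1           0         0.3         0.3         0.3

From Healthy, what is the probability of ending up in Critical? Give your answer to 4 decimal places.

Let h(s) be the probability of absorption at Critical starting from transient state s. Then h(Critical) = 1 and h(Recovered) = 0. By first-step analysis:
h(Mild) = 0.3·1 + 0.1·0 + 0.2·h(Mild) + 0.1·h(Healthy) + 0.3·h(Severe)
h(Healthy) = 0.2·1 + 0.2·0 + 0.1·h(Mild) + 0.3·h(Healthy) + 0.2·h(Severe)
h(Severe) = 0.1·1 + 0.3·h(Mild) + 0.3·h(Healthy) + 0.3·h(Severe)
Solving: h(Mild) = 0.7104, h(Healthy) = 0.5869, h(Severe) = 0.6988.
Starting from Healthy, the probability is 0.5869.

0.5869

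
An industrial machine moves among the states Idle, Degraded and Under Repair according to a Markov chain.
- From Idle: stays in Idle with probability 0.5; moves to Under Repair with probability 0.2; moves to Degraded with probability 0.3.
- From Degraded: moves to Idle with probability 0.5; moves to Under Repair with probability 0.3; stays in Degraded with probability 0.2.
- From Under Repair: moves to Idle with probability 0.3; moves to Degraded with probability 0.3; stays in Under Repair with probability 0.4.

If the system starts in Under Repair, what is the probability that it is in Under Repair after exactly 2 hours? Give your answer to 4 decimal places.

0.3100

Sum over the intermediate state after 1 hour:
P = P(Under Repair→Idle)·P(Idle→Under Repair) + P(Under Repair→Degraded)·P(Degraded→Under Repair) + P(Under Repair→Under Repair)·P(Under Repair→Under Repair)
  = 0.3×0.2 + 0.3×0.3 + 0.4×0.4
  = 0.0600 + 0.0900 + 0.1600 = 0.3100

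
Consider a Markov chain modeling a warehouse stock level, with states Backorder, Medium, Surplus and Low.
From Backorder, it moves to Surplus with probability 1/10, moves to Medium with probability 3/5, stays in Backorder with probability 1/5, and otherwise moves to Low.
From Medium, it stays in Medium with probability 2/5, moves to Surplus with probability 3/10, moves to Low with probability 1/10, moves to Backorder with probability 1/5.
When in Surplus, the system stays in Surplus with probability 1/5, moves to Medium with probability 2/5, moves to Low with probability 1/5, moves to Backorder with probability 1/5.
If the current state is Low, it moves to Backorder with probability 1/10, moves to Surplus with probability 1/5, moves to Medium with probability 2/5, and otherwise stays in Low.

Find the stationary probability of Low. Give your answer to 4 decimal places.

0.1532

Let the stationary distribution be π with π = πP and π_1 + π_2 + π_3 + π_4 = 1.
π_1 = 0.2·π_1 + 0.2·π_2 + 0.2·π_3 + 0.1·π_4
π_2 = 0.6·π_1 + 0.4·π_2 + 0.4·π_3 + 0.4·π_4
π_3 = 0.1·π_1 + 0.3·π_2 + 0.2·π_3 + 0.2·π_4
Solving with the normalization constraint gives π = (0.1847, 0.4369, 0.2252, 0.1532).
So the stationary probability of Low is 0.1532.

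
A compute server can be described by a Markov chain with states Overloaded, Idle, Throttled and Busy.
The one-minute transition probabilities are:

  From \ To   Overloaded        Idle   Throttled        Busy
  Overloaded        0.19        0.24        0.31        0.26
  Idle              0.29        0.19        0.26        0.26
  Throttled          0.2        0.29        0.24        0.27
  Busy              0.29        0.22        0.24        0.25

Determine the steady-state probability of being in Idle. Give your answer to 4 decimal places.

Let the stationary distribution be π with π = πP and π_1 + π_2 + π_3 + π_4 = 1.
π_1 = 0.19·π_1 + 0.29·π_2 + 0.2·π_3 + 0.29·π_4
π_2 = 0.24·π_1 + 0.19·π_2 + 0.29·π_3 + 0.22·π_4
π_3 = 0.31·π_1 + 0.26·π_2 + 0.24·π_3 + 0.24·π_4
Solving with the normalization constraint gives π = (0.2422, 0.2361, 0.2617, 0.2600).
So the stationary probability of Idle is 0.2361.

0.2361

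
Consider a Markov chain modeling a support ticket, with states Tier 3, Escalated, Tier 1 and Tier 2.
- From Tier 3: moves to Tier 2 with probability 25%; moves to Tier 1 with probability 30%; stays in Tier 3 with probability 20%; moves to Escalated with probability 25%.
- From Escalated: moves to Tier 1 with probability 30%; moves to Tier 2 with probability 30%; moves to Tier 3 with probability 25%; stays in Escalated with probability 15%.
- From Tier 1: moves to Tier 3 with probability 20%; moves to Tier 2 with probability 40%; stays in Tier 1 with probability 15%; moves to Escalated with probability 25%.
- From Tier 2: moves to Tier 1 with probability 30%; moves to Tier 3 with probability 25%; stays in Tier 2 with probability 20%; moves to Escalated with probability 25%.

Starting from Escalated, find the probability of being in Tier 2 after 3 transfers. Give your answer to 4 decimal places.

Propagate the distribution vector 3 transfers from Escalated.
After 0 transfers: (0.0000, 1.0000, 0.0000, 0.0000)
After 1 transfer: (0.2500, 0.1500, 0.3000, 0.3000)
After 2 transfers: (0.2225, 0.2350, 0.2550, 0.2875)
After 3 transfers: (0.2261, 0.2265, 0.2618, 0.2856)
P(in Tier 2 after 3 transfers) = 0.2856

0.2856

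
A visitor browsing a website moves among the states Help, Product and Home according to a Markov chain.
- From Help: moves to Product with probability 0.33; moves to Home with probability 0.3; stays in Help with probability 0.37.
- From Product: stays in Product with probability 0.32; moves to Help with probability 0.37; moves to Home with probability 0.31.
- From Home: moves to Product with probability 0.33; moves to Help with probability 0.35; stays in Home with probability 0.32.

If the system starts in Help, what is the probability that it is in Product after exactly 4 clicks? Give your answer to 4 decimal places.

0.3267

Propagate the distribution vector 4 clicks from Help.
After 0 clicks: (1.0000, 0.0000, 0.0000)
After 1 click: (0.3700, 0.3300, 0.3000)
After 2 clicks: (0.3640, 0.3267, 0.3093)
After 3 clicks: (0.3638, 0.3267, 0.3095)
After 4 clicks: (0.3638, 0.3267, 0.3095)
P(in Product after 4 clicks) = 0.3267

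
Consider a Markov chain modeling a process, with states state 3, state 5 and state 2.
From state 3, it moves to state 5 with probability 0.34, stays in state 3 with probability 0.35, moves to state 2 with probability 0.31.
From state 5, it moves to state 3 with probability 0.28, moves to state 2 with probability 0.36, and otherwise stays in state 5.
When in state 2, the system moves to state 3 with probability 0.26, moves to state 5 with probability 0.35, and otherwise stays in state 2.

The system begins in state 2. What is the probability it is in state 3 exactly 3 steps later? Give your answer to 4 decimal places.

Propagate the distribution vector 3 steps from state 2.
After 0 steps: (0.0000, 0.0000, 1.0000)
After 1 step: (0.2600, 0.3500, 0.3900)
After 2 steps: (0.2904, 0.3509, 0.3587)
After 3 steps: (0.2932, 0.3506, 0.3562)
P(in state 3 after 3 steps) = 0.2932

0.2932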